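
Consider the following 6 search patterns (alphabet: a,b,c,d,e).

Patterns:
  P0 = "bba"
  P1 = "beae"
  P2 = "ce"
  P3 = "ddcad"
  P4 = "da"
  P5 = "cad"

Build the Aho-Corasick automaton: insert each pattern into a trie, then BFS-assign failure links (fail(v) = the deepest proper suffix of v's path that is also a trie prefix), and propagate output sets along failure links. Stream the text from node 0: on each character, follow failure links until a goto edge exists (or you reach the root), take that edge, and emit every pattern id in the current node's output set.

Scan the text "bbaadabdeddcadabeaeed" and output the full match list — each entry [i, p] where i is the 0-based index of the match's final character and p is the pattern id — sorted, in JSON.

Construct AC machine:
Trie (insert patterns):
  n0 'ε': b→1 c→7 d→9
  n1 'b': b→2 e→4
  n2 'bb': a→3
  n3 'bba': ·  ←P0
  n4 'be': a→5
  n5 'bea': e→6
  n6 'beae': ·  ←P1
  n7 'c': a→15 e→8
  n8 'ce': ·  ←P2
  n9 'd': a→14 d→10
  n10 'dd': c→11
  n11 'ddc': a→12
  n12 'ddca': d→13
  n13 'ddcad': ·  ←P3
  n14 'da': ·  ←P4
  n15 'ca': d→16
  n16 'cad': ·  ←P5

BFS fail/out derivation:
  n1('b'): parent n0 fail=0; on 'b' 0 → fail=0;  out ∅∪∅=∅
  n7('c'): parent n0 fail=0; on 'c' 0 → fail=0;  out ∅∪∅=∅
  n9('d'): parent n0 fail=0; on 'd' 0 → fail=0;  out ∅∪∅=∅
  n2('bb'): parent n1 fail=0; on 'b' 0 → fail=1;  out ∅∪∅=∅
  n4('be'): parent n1 fail=0; on 'e' 0 → fail=0;  out ∅∪∅=∅
  n8('ce'): parent n7 fail=0; on 'e' 0 → fail=0;  out {2}∪∅={2}
  n10('dd'): parent n9 fail=0; on 'd' 0 → fail=9;  out ∅∪∅=∅
  n14('da'): parent n9 fail=0; on 'a' 0 → fail=0;  out {4}∪∅={4}
  n15('ca'): parent n7 fail=0; on 'a' 0 → fail=0;  out ∅∪∅=∅
  n3('bba'): parent n2 fail=1; on 'a' 1→0 → fail=0;  out {0}∪∅={0}
  n5('bea'): parent n4 fail=0; on 'a' 0 → fail=0;  out ∅∪∅=∅
  n11('ddc'): parent n10 fail=9; on 'c' 9→0 → fail=7;  out ∅∪∅=∅
  n16('cad'): parent n15 fail=0; on 'd' 0 → fail=9;  out {5}∪∅={5}
  n6('beae'): parent n5 fail=0; on 'e' 0 → fail=0;  out {1}∪∅={1}
  n12('ddca'): parent n11 fail=7; on 'a' 7 → fail=15;  out ∅∪∅=∅
  n13('ddcad'): parent n12 fail=15; on 'd' 15 → fail=16;  out {3}∪{5}={3,5}

Scan:
pos 0 'b': at 1
pos 1 'b': at 2
pos 2 'a': at 3  emit P0@[0:2]
pos 3 'a': at 0 ·f
pos 4 'd': at 9
pos 5 'a': at 14  emit P4@[4:5]
pos 6 'b': at 1 ·f
pos 7 'd': at 9 ·f
pos 8 'e': at 0 ·f
pos 9 'd': at 9
pos 10 'd': at 10
pos 11 'c': at 11
pos 12 'a': at 12
pos 13 'd': at 13  emit P3@[9:13],P5@[11:13]
pos 14 'a': at 14 ·f  emit P4@[13:14]
pos 15 'b': at 1 ·f
pos 16 'e': at 4
pos 17 'a': at 5
pos 18 'e': at 6  emit P1@[15:18]
pos 19 'e': at 0 ·f
pos 20 'd': at 9

Matches: [[2,0],[5,4],[13,3],[13,5],[14,4],[18,1]]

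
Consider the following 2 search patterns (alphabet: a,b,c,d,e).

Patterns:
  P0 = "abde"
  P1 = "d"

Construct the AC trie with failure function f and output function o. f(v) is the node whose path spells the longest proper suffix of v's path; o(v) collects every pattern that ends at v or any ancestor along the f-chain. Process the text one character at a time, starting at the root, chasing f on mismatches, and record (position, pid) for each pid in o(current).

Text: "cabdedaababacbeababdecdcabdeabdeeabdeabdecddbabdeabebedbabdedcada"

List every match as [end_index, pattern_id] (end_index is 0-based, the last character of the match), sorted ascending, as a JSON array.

Build:
Trie (insert patterns):
  0='ε' goto a→1 d→5
  1='a' goto b→2
  2='ab' goto d→3
  3='abd' goto e→4
  4='abde' goto ·  [P0 ends]
  5='d' goto ·  [P1 ends]

BFS fail/out derivation:
  n1('a'): parent n0 fail=0; on 'a' 0 → fail=0;  out ∅∪∅=∅
  n5('d'): parent n0 fail=0; on 'd' 0 → fail=0;  out {1}∪∅={1}
  n2('ab'): parent n1 fail=0; on 'b' 0 → fail=0;  out ∅∪∅=∅
  n3('abd'): parent n2 fail=0; on 'd' 0 → fail=5;  out ∅∪{1}={1}
  n4('abde'): parent n3 fail=5; on 'e' 5→0 → fail=0;  out {0}∪∅={0}

Text stream:
[0] read 'c'  n0⇒n0
[1] read 'a'  n0⇒n1
[2] read 'b'  n1⇒n2
[3] read 'd'  n2⇒n3  emit P1@[3:3]
[4] read 'e'  n3⇒n4  emit P0@[1:4]
[5] read 'd'  n4⇒n5 (via fail)  emit P1@[5:5]
[6] read 'a'  n5⇒n1 (via fail)
[7] read 'a'  n1⇒n1 (via fail)
[8] read 'b'  n1⇒n2
[9] read 'a'  n2⇒n1 (via fail)
[10] read 'b'  n1⇒n2
[11] read 'a'  n2⇒n1 (via fail)
[12] read 'c'  n1⇒n0 (via fail)
[13] read 'b'  n0⇒n0
[14] read 'e'  n0⇒n0
[15] read 'a'  n0⇒n1
[16] read 'b'  n1⇒n2
[17] read 'a'  n2⇒n1 (via fail)
[18] read 'b'  n1⇒n2
[19] read 'd'  n2⇒n3  emit P1@[19:19]
[20] read 'e'  n3⇒n4  emit P0@[17:20]
[21] read 'c'  n4⇒n0 (via fail)
[22] read 'd'  n0⇒n5  emit P1@[22:22]
[23] read 'c'  n5⇒n0 (via fail)
[24] read 'a'  n0⇒n1
[25] read 'b'  n1⇒n2
[26] read 'd'  n2⇒n3  emit P1@[26:26]
[27] read 'e'  n3⇒n4  emit P0@[24:27]
[28] read 'a'  n4⇒n1 (via fail)
[29] read 'b'  n1⇒n2
[30] read 'd'  n2⇒n3  emit P1@[30:30]
[31] read 'e'  n3⇒n4  emit P0@[28:31]
[32] read 'e'  n4⇒n0 (via fail)
[33] read 'a'  n0⇒n1
[34] read 'b'  n1⇒n2
[35] read 'd'  n2⇒n3  emit P1@[35:35]
[36] read 'e'  n3⇒n4  emit P0@[33:36]
[37] read 'a'  n4⇒n1 (via fail)
[38] read 'b'  n1⇒n2
[39] read 'd'  n2⇒n3  emit P1@[39:39]
[40] read 'e'  n3⇒n4  emit P0@[37:40]
[41] read 'c'  n4⇒n0 (via fail)
[42] read 'd'  n0⇒n5  emit P1@[42:42]
[43] read 'd'  n5⇒n5 (via fail)  emit P1@[43:43]
[44] read 'b'  n5⇒n0 (via fail)
[45] read 'a'  n0⇒n1
[46] read 'b'  n1⇒n2
[47] read 'd'  n2⇒n3  emit P1@[47:47]
[48] read 'e'  n3⇒n4  emit P0@[45:48]
[49] read 'a'  n4⇒n1 (via fail)
[50] read 'b'  n1⇒n2
[51] read 'e'  n2⇒n0 (via fail)
[52] read 'b'  n0⇒n0
[53] read 'e'  n0⇒n0
[54] read 'd'  n0⇒n5  emit P1@[54:54]
[55] read 'b'  n5⇒n0 (via fail)
[56] read 'a'  n0⇒n1
[57] read 'b'  n1⇒n2
[58] read 'd'  n2⇒n3  emit P1@[58:58]
[59] read 'e'  n3⇒n4  emit P0@[56:59]
[60] read 'd'  n4⇒n5 (via fail)  emit P1@[60:60]
[61] read 'c'  n5⇒n0 (via fail)
[62] read 'a'  n0⇒n1
[63] read 'd'  n1⇒n5 (via fail)  emit P1@[63:63]
[64] read 'a'  n5⇒n1 (via fail)

All matches (sorted): [[3,1],[4,0],[5,1],[19,1],[20,0],[22,1],[26,1],[27,0],[30,1],[31,0],[35,1],[36,0],[39,1],[40,0],[42,1],[43,1],[47,1],[48,0],[54,1],[58,1],[59,0],[60,1],[63,1]]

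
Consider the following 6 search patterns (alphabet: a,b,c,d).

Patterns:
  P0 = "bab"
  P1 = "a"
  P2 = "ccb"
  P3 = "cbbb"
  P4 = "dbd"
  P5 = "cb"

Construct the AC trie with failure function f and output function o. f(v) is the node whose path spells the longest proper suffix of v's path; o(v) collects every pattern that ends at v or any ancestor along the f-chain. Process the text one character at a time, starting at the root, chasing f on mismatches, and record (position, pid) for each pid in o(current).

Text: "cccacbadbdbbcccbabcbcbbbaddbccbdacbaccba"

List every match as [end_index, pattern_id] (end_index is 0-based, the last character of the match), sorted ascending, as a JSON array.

Build:
Trie nodes:
  0='ε' goto a→4 b→1 c→5 d→11
  1='b' goto a→2
  2='ba' goto b→3
  3='bab' goto ·  ←P0
  4='a' goto ·  ←P1
  5='c' goto b→8 c→6
  6='cc' goto b→7
  7='ccb' goto ·  ←P2
  8='cb' goto b→9  ←P5
  9='cbb' goto b→10
  10='cbbb' goto ·  ←P3
  11='d' goto b→12
  12='db' goto d→13
  13='dbd' goto ·  ←P4

BFS fail/out derivation:
  n1('b'): parent n0 fail=0; on 'b' 0 → fail=0;  out ∅∪∅=∅
  n4('a'): parent n0 fail=0; on 'a' 0 → fail=0;  out {1}∪∅={1}
  n5('c'): parent n0 fail=0; on 'c' 0 → fail=0;  out ∅∪∅=∅
  n11('d'): parent n0 fail=0; on 'd' 0 → fail=0;  out ∅∪∅=∅
  n2('ba'): parent n1 fail=0; on 'a' 0 → fail=4;  out ∅∪{1}={1}
  n6('cc'): parent n5 fail=0; on 'c' 0 → fail=5;  out ∅∪∅=∅
  n8('cb'): parent n5 fail=0; on 'b' 0 → fail=1;  out {5}∪∅={5}
  n12('db'): parent n11 fail=0; on 'b' 0 → fail=1;  out ∅∪∅=∅
  n3('bab'): parent n2 fail=4; on 'b' 4→0 → fail=1;  out {0}∪∅={0}
  n7('ccb'): parent n6 fail=5; on 'b' 5 → fail=8;  out {2}∪{5}={2,5}
  n9('cbb'): parent n8 fail=1; on 'b' 1→0 → fail=1;  out ∅∪∅=∅
  n13('dbd'): parent n12 fail=1; on 'd' 1→0 → fail=11;  out {4}∪∅={4}
  n10('cbbb'): parent n9 fail=1; on 'b' 1→0 → fail=1;  out {3}∪∅={3}

Run:
[0] read 'c'  n0⇒n5
[1] read 'c'  n5⇒n6
[2] read 'c'  n6⇒n6 (via fail)
[3] read 'a'  n6⇒n4 (via fail)  → match P1@[3:3]
[4] read 'c'  n4⇒n5 (via fail)
[5] read 'b'  n5⇒n8  → match P5@[4:5]
[6] read 'a'  n8⇒n2 (via fail)  → match P1@[6:6]
[7] read 'd'  n2⇒n11 (via fail)
[8] read 'b'  n11⇒n12
[9] read 'd'  n12⇒n13  → match P4@[7:9]
[10] read 'b'  n13⇒n12 (via fail)
[11] read 'b'  n12⇒n1 (via fail)
[12] read 'c'  n1⇒n5 (via fail)
[13] read 'c'  n5⇒n6
[14] read 'c'  n6⇒n6 (via fail)
[15] read 'b'  n6⇒n7  → match P2@[13:15],P5@[14:15]
[16] read 'a'  n7⇒n2 (via fail)  → match P1@[16:16]
[17] read 'b'  n2⇒n3  → match P0@[15:17]
[18] read 'c'  n3⇒n5 (via fail)
[19] read 'b'  n5⇒n8  → match P5@[18:19]
[20] read 'c'  n8⇒n5 (via fail)
[21] read 'b'  n5⇒n8  → match P5@[20:21]
[22] read 'b'  n8⇒n9
[23] read 'b'  n9⇒n10  → match P3@[20:23]
[24] read 'a'  n10⇒n2 (via fail)  → match P1@[24:24]
[25] read 'd'  n2⇒n11 (via fail)
[26] read 'd'  n11⇒n11 (via fail)
[27] read 'b'  n11⇒n12
[28] read 'c'  n12⇒n5 (via fail)
[29] read 'c'  n5⇒n6
[30] read 'b'  n6⇒n7  → match P2@[28:30],P5@[29:30]
[31] read 'd'  n7⇒n11 (via fail)
[32] read 'a'  n11⇒n4 (via fail)  → match P1@[32:32]
[33] read 'c'  n4⇒n5 (via fail)
[34] read 'b'  n5⇒n8  → match P5@[33:34]
[35] read 'a'  n8⇒n2 (via fail)  → match P1@[35:35]
[36] read 'c'  n2⇒n5 (via fail)
[37] read 'c'  n5⇒n6
[38] read 'b'  n6⇒n7  → match P2@[36:38],P5@[37:38]
[39] read 'a'  n7⇒n2 (via fail)  → match P1@[39:39]

Result: [[3,1],[5,5],[6,1],[9,4],[15,2],[15,5],[16,1],[17,0],[19,5],[21,5],[23,3],[24,1],[30,2],[30,5],[32,1],[34,5],[35,1],[38,2],[38,5],[39,1]]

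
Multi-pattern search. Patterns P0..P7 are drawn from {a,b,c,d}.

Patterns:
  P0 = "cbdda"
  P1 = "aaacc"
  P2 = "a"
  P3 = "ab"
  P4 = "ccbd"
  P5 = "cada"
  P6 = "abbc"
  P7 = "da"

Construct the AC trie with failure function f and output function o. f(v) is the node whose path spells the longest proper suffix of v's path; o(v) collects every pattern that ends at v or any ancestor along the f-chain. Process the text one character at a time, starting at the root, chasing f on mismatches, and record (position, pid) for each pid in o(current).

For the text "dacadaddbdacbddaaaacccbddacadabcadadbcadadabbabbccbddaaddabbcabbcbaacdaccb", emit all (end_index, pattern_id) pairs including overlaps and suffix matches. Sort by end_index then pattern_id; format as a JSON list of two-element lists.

Construct AC machine:
Trie (insert patterns):
  n0 'ε': a→6 c→1 d→20
  n1 'c': a→15 b→2 c→12
  n2 'cb': d→3
  n3 'cbd': d→4
  n4 'cbdd': a→5
  n5 'cbdda': ·  ←P0
  n6 'a': a→7 b→11  ←P2
  n7 'aa': a→8
  n8 'aaa': c→9
  n9 'aaac': c→10
  n10 'aaacc': ·  ←P1
  n11 'ab': b→18  ←P3
  n12 'cc': b→13
  n13 'ccb': d→14
  n14 'ccbd': ·  ←P4
  n15 'ca': d→16
  n16 'cad': a→17
  n17 'cada': ·  ←P5
  n18 'abb': c→19
  n19 'abbc': ·  ←P6
  n20 'd': a→21
  n21 'da': ·  ←P7

Failure links (BFS by depth):
  fail(1) 'c': from fail(0)=0 chase 'c': 0 ⇒ 0;  out=∅∪out(0)=∅
  fail(6) 'a': from fail(0)=0 chase 'a': 0 ⇒ 0;  out={2}∪out(0)={2}
  fail(20) 'd': from fail(0)=0 chase 'd': 0 ⇒ 0;  out=∅∪out(0)=∅
  fail(2) 'cb': from fail(1)=0 chase 'b': 0 ⇒ 0;  out=∅∪out(0)=∅
  fail(7) 'aa': from fail(6)=0 chase 'a': 0 ⇒ 6;  out=∅∪out(6)={2}
  fail(11) 'ab': from fail(6)=0 chase 'b': 0 ⇒ 0;  out={3}∪out(0)={3}
  fail(12) 'cc': from fail(1)=0 chase 'c': 0 ⇒ 1;  out=∅∪out(1)=∅
  fail(15) 'ca': from fail(1)=0 chase 'a': 0 ⇒ 6;  out=∅∪out(6)={2}
  fail(21) 'da': from fail(20)=0 chase 'a': 0 ⇒ 6;  out={7}∪out(6)={2,7}
  fail(3) 'cbd': from fail(2)=0 chase 'd': 0 ⇒ 20;  out=∅∪out(20)=∅
  fail(8) 'aaa': from fail(7)=6 chase 'a': 6 ⇒ 7;  out=∅∪out(7)={2}
  fail(13) 'ccb': from fail(12)=1 chase 'b': 1 ⇒ 2;  out=∅∪out(2)=∅
  fail(16) 'cad': from fail(15)=6 chase 'd': 6→0 ⇒ 20;  out=∅∪out(20)=∅
  fail(18) 'abb': from fail(11)=0 chase 'b': 0 ⇒ 0;  out=∅∪out(0)=∅
  fail(4) 'cbdd': from fail(3)=20 chase 'd': 20→0 ⇒ 20;  out=∅∪out(20)=∅
  fail(9) 'aaac': from fail(8)=7 chase 'c': 7→6→0 ⇒ 1;  out=∅∪out(1)=∅
  fail(14) 'ccbd': from fail(13)=2 chase 'd': 2 ⇒ 3;  out={4}∪out(3)={4}
  fail(17) 'cada': from fail(16)=20 chase 'a': 20 ⇒ 21;  out={5}∪out(21)={2,5,7}
  fail(19) 'abbc': from fail(18)=0 chase 'c': 0 ⇒ 1;  out={6}∪out(1)={6}
  fail(5) 'cbdda': from fail(4)=20 chase 'a': 20 ⇒ 21;  out={0}∪out(21)={0,2,7}
  fail(10) 'aaacc': from fail(9)=1 chase 'c': 1 ⇒ 12;  out={1}∪out(12)={1}

Scan:
pos 0 'd': at 20
pos 1 'a': at 21  → match P2@[1:1],P7@[0:1]
pos 2 'c': at 1 ·f
pos 3 'a': at 15  → match P2@[3:3]
pos 4 'd': at 16
pos 5 'a': at 17  → match P2@[5:5],P5@[2:5],P7@[4:5]
pos 6 'd': at 20 ·f
pos 7 'd': at 20 ·f
pos 8 'b': at 0 ·f
pos 9 'd': at 20
pos 10 'a': at 21  → match P2@[10:10],P7@[9:10]
pos 11 'c': at 1 ·f
pos 12 'b': at 2
pos 13 'd': at 3
pos 14 'd': at 4
pos 15 'a': at 5  → match P0@[11:15],P2@[15:15],P7@[14:15]
pos 16 'a': at 7 ·f  → match P2@[16:16]
pos 17 'a': at 8  → match P2@[17:17]
pos 18 'a': at 8 ·f  → match P2@[18:18]
pos 19 'c': at 9
pos 20 'c': at 10  → match P1@[16:20]
pos 21 'c': at 12 ·f
pos 22 'b': at 13
pos 23 'd': at 14  → match P4@[20:23]
pos 24 'd': at 4 ·f
pos 25 'a': at 5  → match P0@[21:25],P2@[25:25],P7@[24:25]
pos 26 'c': at 1 ·f
pos 27 'a': at 15  → match P2@[27:27]
pos 28 'd': at 16
pos 29 'a': at 17  → match P2@[29:29],P5@[26:29],P7@[28:29]
pos 30 'b': at 11 ·f  → match P3@[29:30]
pos 31 'c': at 1 ·f
pos 32 'a': at 15  → match P2@[32:32]
pos 33 'd': at 16
pos 34 'a': at 17  → match P2@[34:34],P5@[31:34],P7@[33:34]
pos 35 'd': at 20 ·f
pos 36 'b': at 0 ·f
pos 37 'c': at 1
pos 38 'a': at 15  → match P2@[38:38]
pos 39 'd': at 16
pos 40 'a': at 17  → match P2@[40:40],P5@[37:40],P7@[39:40]
pos 41 'd': at 20 ·f
pos 42 'a': at 21  → match P2@[42:42],P7@[41:42]
pos 43 'b': at 11 ·f  → match P3@[42:43]
pos 44 'b': at 18
pos 45 'a': at 6 ·f  → match P2@[45:45]
pos 46 'b': at 11  → match P3@[45:46]
pos 47 'b': at 18
pos 48 'c': at 19  → match P6@[45:48]
pos 49 'c': at 12 ·f
pos 50 'b': at 13
pos 51 'd': at 14  → match P4@[48:51]
pos 52 'd': at 4 ·f
pos 53 'a': at 5  → match P0@[49:53],P2@[53:53],P7@[52:53]
pos 54 'a': at 7 ·f  → match P2@[54:54]
pos 55 'd': at 20 ·f
pos 56 'd': at 20 ·f
pos 57 'a': at 21  → match P2@[57:57],P7@[56:57]
pos 58 'b': at 11 ·f  → match P3@[57:58]
pos 59 'b': at 18
pos 60 'c': at 19  → match P6@[57:60]
pos 61 'a': at 15 ·f  → match P2@[61:61]
pos 62 'b': at 11 ·f  → match P3@[61:62]
pos 63 'b': at 18
pos 64 'c': at 19  → match P6@[61:64]
pos 65 'b': at 2 ·f
pos 66 'a': at 6 ·f  → match P2@[66:66]
pos 67 'a': at 7  → match P2@[67:67]
pos 68 'c': at 1 ·f
pos 69 'd': at 20 ·f
pos 70 'a': at 21  → match P2@[70:70],P7@[69:70]
pos 71 'c': at 1 ·f
pos 72 'c': at 12
pos 73 'b': at 13

Matches: [[1,2],[1,7],[3,2],[5,2],[5,5],[5,7],[10,2],[10,7],[15,0],[15,2],[15,7],[16,2],[17,2],[18,2],[20,1],[23,4],[25,0],[25,2],[25,7],[27,2],[29,2],[29,5],[29,7],[30,3],[32,2],[34,2],[34,5],[34,7],[38,2],[40,2],[40,5],[40,7],[42,2],[42,7],[43,3],[45,2],[46,3],[48,6],[51,4],[53,0],[53,2],[53,7],[54,2],[57,2],[57,7],[58,3],[60,6],[61,2],[62,3],[64,6],[66,2],[67,2],[70,2],[70,7]]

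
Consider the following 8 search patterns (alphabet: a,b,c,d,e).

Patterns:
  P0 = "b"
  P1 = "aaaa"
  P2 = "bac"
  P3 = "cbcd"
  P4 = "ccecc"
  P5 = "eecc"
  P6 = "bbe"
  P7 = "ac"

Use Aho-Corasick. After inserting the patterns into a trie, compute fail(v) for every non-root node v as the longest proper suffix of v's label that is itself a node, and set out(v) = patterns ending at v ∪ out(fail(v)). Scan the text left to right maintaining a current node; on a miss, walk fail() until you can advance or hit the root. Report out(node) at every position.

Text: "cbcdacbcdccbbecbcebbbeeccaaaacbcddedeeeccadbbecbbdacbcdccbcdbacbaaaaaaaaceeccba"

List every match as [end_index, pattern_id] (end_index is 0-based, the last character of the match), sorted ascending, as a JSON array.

Construct AC machine:
Trie nodes:
  n0 'ε': a→2 b→1 c→8 e→16
  n1 'b': a→6 b→20  [P0 ends]
  n2 'a': a→3 c→22
  n3 'aa': a→4
  n4 'aaa': a→5
  n5 'aaaa': ·  [P1 ends]
  n6 'ba': c→7
  n7 'bac': ·  [P2 ends]
  n8 'c': b→9 c→12
  n9 'cb': c→10
  n10 'cbc': d→11
  n11 'cbcd': ·  [P3 ends]
  n12 'cc': e→13
  n13 'cce': c→14
  n14 'ccec': c→15
  n15 'ccecc': ·  [P4 ends]
  n16 'e': e→17
  n17 'ee': c→18
  n18 'eec': c→19
  n19 'eecc': ·  [P5 ends]
  n20 'bb': e→21
  n21 'bbe': ·  [P6 ends]
  n22 'ac': ·  [P7 ends]

BFS fail/out derivation:
  fail(1) 'b': from fail(0)=0 chase 'b': 0 ⇒ 0;  out={0}∪out(0)={0}
  fail(2) 'a': from fail(0)=0 chase 'a': 0 ⇒ 0;  out=∅∪out(0)=∅
  fail(8) 'c': from fail(0)=0 chase 'c': 0 ⇒ 0;  out=∅∪out(0)=∅
  fail(16) 'e': from fail(0)=0 chase 'e': 0 ⇒ 0;  out=∅∪out(0)=∅
  fail(3) 'aa': from fail(2)=0 chase 'a': 0 ⇒ 2;  out=∅∪out(2)=∅
  fail(6) 'ba': from fail(1)=0 chase 'a': 0 ⇒ 2;  out=∅∪out(2)=∅
  fail(9) 'cb': from fail(8)=0 chase 'b': 0 ⇒ 1;  out=∅∪out(1)={0}
  fail(12) 'cc': from fail(8)=0 chase 'c': 0 ⇒ 8;  out=∅∪out(8)=∅
  fail(17) 'ee': from fail(16)=0 chase 'e': 0 ⇒ 16;  out=∅∪out(16)=∅
  fail(20) 'bb': from fail(1)=0 chase 'b': 0 ⇒ 1;  out=∅∪out(1)={0}
  fail(22) 'ac': from fail(2)=0 chase 'c': 0 ⇒ 8;  out={7}∪out(8)={7}
  fail(4) 'aaa': from fail(3)=2 chase 'a': 2 ⇒ 3;  out=∅∪out(3)=∅
  fail(7) 'bac': from fail(6)=2 chase 'c': 2 ⇒ 22;  out={2}∪out(22)={2,7}
  fail(10) 'cbc': from fail(9)=1 chase 'c': 1→0 ⇒ 8;  out=∅∪out(8)=∅
  fail(13) 'cce': from fail(12)=8 chase 'e': 8→0 ⇒ 16;  out=∅∪out(16)=∅
  fail(18) 'eec': from fail(17)=16 chase 'c': 16→0 ⇒ 8;  out=∅∪out(8)=∅
  fail(21) 'bbe': from fail(20)=1 chase 'e': 1→0 ⇒ 16;  out={6}∪out(16)={6}
  fail(5) 'aaaa': from fail(4)=3 chase 'a': 3 ⇒ 4;  out={1}∪out(4)={1}
  fail(11) 'cbcd': from fail(10)=8 chase 'd': 8→0 ⇒ 0;  out={3}∪out(0)={3}
  fail(14) 'ccec': from fail(13)=16 chase 'c': 16→0 ⇒ 8;  out=∅∪out(8)=∅
  fail(19) 'eecc': from fail(18)=8 chase 'c': 8 ⇒ 12;  out={5}∪out(12)={5}
  fail(15) 'ccecc': from fail(14)=8 chase 'c': 8 ⇒ 12;  out={4}∪out(12)={4}

Text stream:
i=0 'c': node 0→8
i=1 'b': node 8→9  ** P0@[1:1]
i=2 'c': node 9→10
i=3 'd': node 10→11  ** P3@[0:3]
i=4 'a': node 11→2 (fail-walked)
i=5 'c': node 2→22  ** P7@[4:5]
i=6 'b': node 22→9 (fail-walked)  ** P0@[6:6]
i=7 'c': node 9→10
i=8 'd': node 10→11  ** P3@[5:8]
i=9 'c': node 11→8 (fail-walked)
i=10 'c': node 8→12
i=11 'b': node 12→9 (fail-walked)  ** P0@[11:11]
i=12 'b': node 9→20 (fail-walked)  ** P0@[12:12]
i=13 'e': node 20→21  ** P6@[11:13]
i=14 'c': node 21→8 (fail-walked)
i=15 'b': node 8→9  ** P0@[15:15]
i=16 'c': node 9→10
i=17 'e': node 10→16 (fail-walked)
i=18 'b': node 16→1 (fail-walked)  ** P0@[18:18]
i=19 'b': node 1→20  ** P0@[19:19]
i=20 'b': node 20→20 (fail-walked)  ** P0@[20:20]
i=21 'e': node 20→21  ** P6@[19:21]
i=22 'e': node 21→17 (fail-walked)
i=23 'c': node 17→18
i=24 'c': node 18→19  ** P5@[21:24]
i=25 'a': node 19→2 (fail-walked)
i=26 'a': node 2→3
i=27 'a': node 3→4
i=28 'a': node 4→5  ** P1@[25:28]
i=29 'c': node 5→22 (fail-walked)  ** P7@[28:29]
i=30 'b': node 22→9 (fail-walked)  ** P0@[30:30]
i=31 'c': node 9→10
i=32 'd': node 10→11  ** P3@[29:32]
i=33 'd': node 11→0 (fail-walked)
i=34 'e': node 0→16
i=35 'd': node 16→0 (fail-walked)
i=36 'e': node 0→16
i=37 'e': node 16→17
i=38 'e': node 17→17 (fail-walked)
i=39 'c': node 17→18
i=40 'c': node 18→19  ** P5@[37:40]
i=41 'a': node 19→2 (fail-walked)
i=42 'd': node 2→0 (fail-walked)
i=43 'b': node 0→1  ** P0@[43:43]
i=44 'b': node 1→20  ** P0@[44:44]
i=45 'e': node 20→21  ** P6@[43:45]
i=46 'c': node 21→8 (fail-walked)
i=47 'b': node 8→9  ** P0@[47:47]
i=48 'b': node 9→20 (fail-walked)  ** P0@[48:48]
i=49 'd': node 20→0 (fail-walked)
i=50 'a': node 0→2
i=51 'c': node 2→22  ** P7@[50:51]
i=52 'b': node 22→9 (fail-walked)  ** P0@[52:52]
i=53 'c': node 9→10
i=54 'd': node 10→11  ** P3@[51:54]
i=55 'c': node 11→8 (fail-walked)
i=56 'c': node 8→12
i=57 'b': node 12→9 (fail-walked)  ** P0@[57:57]
i=58 'c': node 9→10
i=59 'd': node 10→11  ** P3@[56:59]
i=60 'b': node 11→1 (fail-walked)  ** P0@[60:60]
i=61 'a': node 1→6
i=62 'c': node 6→7  ** P2@[60:62],P7@[61:62]
i=63 'b': node 7→9 (fail-walked)  ** P0@[63:63]
i=64 'a': node 9→6 (fail-walked)
i=65 'a': node 6→3 (fail-walked)
i=66 'a': node 3→4
i=67 'a': node 4→5  ** P1@[64:67]
i=68 'a': node 5→5 (fail-walked)  ** P1@[65:68]
i=69 'a': node 5→5 (fail-walked)  ** P1@[66:69]
i=70 'a': node 5→5 (fail-walked)  ** P1@[67:70]
i=71 'a': node 5→5 (fail-walked)  ** P1@[68:71]
i=72 'c': node 5→22 (fail-walked)  ** P7@[71:72]
i=73 'e': node 22→16 (fail-walked)
i=74 'e': node 16→17
i=75 'c': node 17→18
i=76 'c': node 18→19  ** P5@[73:76]
i=77 'b': node 19→9 (fail-walked)  ** P0@[77:77]
i=78 'a': node 9→6 (fail-walked)

Matches: [[1,0],[3,3],[5,7],[6,0],[8,3],[11,0],[12,0],[13,6],[15,0],[18,0],[19,0],[20,0],[21,6],[24,5],[28,1],[29,7],[30,0],[32,3],[40,5],[43,0],[44,0],[45,6],[47,0],[48,0],[51,7],[52,0],[54,3],[57,0],[59,3],[60,0],[62,2],[62,7],[63,0],[67,1],[68,1],[69,1],[70,1],[71,1],[72,7],[76,5],[77,0]]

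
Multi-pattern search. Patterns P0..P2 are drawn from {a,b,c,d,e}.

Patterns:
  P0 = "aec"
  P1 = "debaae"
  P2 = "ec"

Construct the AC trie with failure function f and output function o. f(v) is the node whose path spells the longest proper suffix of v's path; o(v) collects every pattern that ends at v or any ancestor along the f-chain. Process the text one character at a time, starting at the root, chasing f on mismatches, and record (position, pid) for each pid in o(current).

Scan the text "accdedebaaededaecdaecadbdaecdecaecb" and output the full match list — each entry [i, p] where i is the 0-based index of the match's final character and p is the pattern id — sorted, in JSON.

Build:
Trie nodes:
  0='ε' goto a→1 d→4 e→10
  1='a' goto e→2
  2='ae' goto c→3
  3='aec' goto ·  [P0 ends]
  4='d' goto e→5
  5='de' goto b→6
  6='deb' goto a→7
  7='deba' goto a→8
  8='debaa' goto e→9
  9='debaae' goto ·  [P1 ends]
  10='e' goto c→11
  11='ec' goto ·  [P2 ends]

BFS fail/out derivation:
  n1('a'): parent n0 fail=0; on 'a' 0 → fail=0;  out ∅∪∅=∅
  n4('d'): parent n0 fail=0; on 'd' 0 → fail=0;  out ∅∪∅=∅
  n10('e'): parent n0 fail=0; on 'e' 0 → fail=0;  out ∅∪∅=∅
  n2('ae'): parent n1 fail=0; on 'e' 0 → fail=10;  out ∅∪∅=∅
  n5('de'): parent n4 fail=0; on 'e' 0 → fail=10;  out ∅∪∅=∅
  n11('ec'): parent n10 fail=0; on 'c' 0 → fail=0;  out {2}∪∅={2}
  n3('aec'): parent n2 fail=10; on 'c' 10 → fail=11;  out {0}∪{2}={0,2}
  n6('deb'): parent n5 fail=10; on 'b' 10→0 → fail=0;  out ∅∪∅=∅
  n7('deba'): parent n6 fail=0; on 'a' 0 → fail=1;  out ∅∪∅=∅
  n8('debaa'): parent n7 fail=1; on 'a' 1→0 → fail=1;  out ∅∪∅=∅
  n9('debaae'): parent n8 fail=1; on 'e' 1 → fail=2;  out {1}∪∅={1}

Text stream:
pos 0 'a': at 1
pos 1 'c': at 0 ·f
pos 2 'c': at 0
pos 3 'd': at 4
pos 4 'e': at 5
pos 5 'd': at 4 ·f
pos 6 'e': at 5
pos 7 'b': at 6
pos 8 'a': at 7
pos 9 'a': at 8
pos 10 'e': at 9  → match P1@[5:10]
pos 11 'd': at 4 ·f
pos 12 'e': at 5
pos 13 'd': at 4 ·f
pos 14 'a': at 1 ·f
pos 15 'e': at 2
pos 16 'c': at 3  → match P0@[14:16],P2@[15:16]
pos 17 'd': at 4 ·f
pos 18 'a': at 1 ·f
pos 19 'e': at 2
pos 20 'c': at 3  → match P0@[18:20],P2@[19:20]
pos 21 'a': at 1 ·f
pos 22 'd': at 4 ·f
pos 23 'b': at 0 ·f
pos 24 'd': at 4
pos 25 'a': at 1 ·f
pos 26 'e': at 2
pos 27 'c': at 3  → match P0@[25:27],P2@[26:27]
pos 28 'd': at 4 ·f
pos 29 'e': at 5
pos 30 'c': at 11 ·f  → match P2@[29:30]
pos 31 'a': at 1 ·f
pos 32 'e': at 2
pos 33 'c': at 3  → match P0@[31:33],P2@[32:33]
pos 34 'b': at 0 ·f

All matches (sorted): [[10,1],[16,0],[16,2],[20,0],[20,2],[27,0],[27,2],[30,2],[33,0],[33,2]]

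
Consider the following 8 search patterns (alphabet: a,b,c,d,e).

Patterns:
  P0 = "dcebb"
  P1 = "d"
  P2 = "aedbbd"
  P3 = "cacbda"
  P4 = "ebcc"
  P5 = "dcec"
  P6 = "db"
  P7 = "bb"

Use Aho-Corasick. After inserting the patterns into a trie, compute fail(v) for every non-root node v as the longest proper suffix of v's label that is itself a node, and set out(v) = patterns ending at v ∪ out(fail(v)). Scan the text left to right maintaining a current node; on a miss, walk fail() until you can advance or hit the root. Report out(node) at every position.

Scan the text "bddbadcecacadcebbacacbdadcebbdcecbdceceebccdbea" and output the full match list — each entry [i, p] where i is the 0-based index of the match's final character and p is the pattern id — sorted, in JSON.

Build:
Trie (insert patterns):
  0='ε' goto a→6 b→24 c→12 d→1 e→18
  1='d' goto b→23 c→2  [P1 ends]
  2='dc' goto e→3
  3='dce' goto b→4 c→22
  4='dceb' goto b→5
  5='dcebb' goto ·  [P0 ends]
  6='a' goto e→7
  7='ae' goto d→8
  8='aed' goto b→9
  9='aedb' goto b→10
  10='aedbb' goto d→11
  11='aedbbd' goto ·  [P2 ends]
  12='c' goto a→13
  13='ca' goto c→14
  14='cac' goto b→15
  15='cacb' goto d→16
  16='cacbd' goto a→17
  17='cacbda' goto ·  [P3 ends]
  18='e' goto b→19
  19='eb' goto c→20
  20='ebc' goto c→21
  21='ebcc' goto ·  [P4 ends]
  22='dcec' goto ·  [P5 ends]
  23='db' goto ·  [P6 ends]
  24='b' goto b→25
  25='bb' goto ·  [P7 ends]

Failure links (BFS by depth):
  fail(1) 'd': from fail(0)=0 chase 'd': 0 ⇒ 0;  out={1}∪out(0)={1}
  fail(6) 'a': from fail(0)=0 chase 'a': 0 ⇒ 0;  out=∅∪out(0)=∅
  fail(12) 'c': from fail(0)=0 chase 'c': 0 ⇒ 0;  out=∅∪out(0)=∅
  fail(18) 'e': from fail(0)=0 chase 'e': 0 ⇒ 0;  out=∅∪out(0)=∅
  fail(24) 'b': from fail(0)=0 chase 'b': 0 ⇒ 0;  out=∅∪out(0)=∅
  fail(2) 'dc': from fail(1)=0 chase 'c': 0 ⇒ 12;  out=∅∪out(12)=∅
  fail(7) 'ae': from fail(6)=0 chase 'e': 0 ⇒ 18;  out=∅∪out(18)=∅
  fail(13) 'ca': from fail(12)=0 chase 'a': 0 ⇒ 6;  out=∅∪out(6)=∅
  fail(19) 'eb': from fail(18)=0 chase 'b': 0 ⇒ 24;  out=∅∪out(24)=∅
  fail(23) 'db': from fail(1)=0 chase 'b': 0 ⇒ 24;  out={6}∪out(24)={6}
  fail(25) 'bb': from fail(24)=0 chase 'b': 0 ⇒ 24;  out={7}∪out(24)={7}
  fail(3) 'dce': from fail(2)=12 chase 'e': 12→0 ⇒ 18;  out=∅∪out(18)=∅
  fail(8) 'aed': from fail(7)=18 chase 'd': 18→0 ⇒ 1;  out=∅∪out(1)={1}
  fail(14) 'cac': from fail(13)=6 chase 'c': 6→0 ⇒ 12;  out=∅∪out(12)=∅
  fail(20) 'ebc': from fail(19)=24 chase 'c': 24→0 ⇒ 12;  out=∅∪out(12)=∅
  fail(4) 'dceb': from fail(3)=18 chase 'b': 18 ⇒ 19;  out=∅∪out(19)=∅
  fail(9) 'aedb': from fail(8)=1 chase 'b': 1 ⇒ 23;  out=∅∪out(23)={6}
  fail(15) 'cacb': from fail(14)=12 chase 'b': 12→0 ⇒ 24;  out=∅∪out(24)=∅
  fail(21) 'ebcc': from fail(20)=12 chase 'c': 12→0 ⇒ 12;  out={4}∪out(12)={4}
  fail(22) 'dcec': from fail(3)=18 chase 'c': 18→0 ⇒ 12;  out={5}∪out(12)={5}
  fail(5) 'dcebb': from fail(4)=19 chase 'b': 19→24 ⇒ 25;  out={0}∪out(25)={0,7}
  fail(10) 'aedbb': from fail(9)=23 chase 'b': 23→24 ⇒ 25;  out=∅∪out(25)={7}
  fail(16) 'cacbd': from fail(15)=24 chase 'd': 24→0 ⇒ 1;  out=∅∪out(1)={1}
  fail(11) 'aedbbd': from fail(10)=25 chase 'd': 25→24→0 ⇒ 1;  out={2}∪out(1)={1,2}
  fail(17) 'cacbda': from fail(16)=1 chase 'a': 1→0 ⇒ 6;  out={3}∪out(6)={3}

Text stream:
pos 0 'b': at 24
pos 1 'd': at 1 (fail-walked)  emit P1@[1:1]
pos 2 'd': at 1 (fail-walked)  emit P1@[2:2]
pos 3 'b': at 23  emit P6@[2:3]
pos 4 'a': at 6 (fail-walked)
pos 5 'd': at 1 (fail-walked)  emit P1@[5:5]
pos 6 'c': at 2
pos 7 'e': at 3
pos 8 'c': at 22  emit P5@[5:8]
pos 9 'a': at 13 (fail-walked)
pos 10 'c': at 14
pos 11 'a': at 13 (fail-walked)
pos 12 'd': at 1 (fail-walked)  emit P1@[12:12]
pos 13 'c': at 2
pos 14 'e': at 3
pos 15 'b': at 4
pos 16 'b': at 5  emit P0@[12:16],P7@[15:16]
pos 17 'a': at 6 (fail-walked)
pos 18 'c': at 12 (fail-walked)
pos 19 'a': at 13
pos 20 'c': at 14
pos 21 'b': at 15
pos 22 'd': at 16  emit P1@[22:22]
pos 23 'a': at 17  emit P3@[18:23]
pos 24 'd': at 1 (fail-walked)  emit P1@[24:24]
pos 25 'c': at 2
pos 26 'e': at 3
pos 27 'b': at 4
pos 28 'b': at 5  emit P0@[24:28],P7@[27:28]
pos 29 'd': at 1 (fail-walked)  emit P1@[29:29]
pos 30 'c': at 2
pos 31 'e': at 3
pos 32 'c': at 22  emit P5@[29:32]
pos 33 'b': at 24 (fail-walked)
pos 34 'd': at 1 (fail-walked)  emit P1@[34:34]
pos 35 'c': at 2
pos 36 'e': at 3
pos 37 'c': at 22  emit P5@[34:37]
pos 38 'e': at 18 (fail-walked)
pos 39 'e': at 18 (fail-walked)
pos 40 'b': at 19
pos 41 'c': at 20
pos 42 'c': at 21  emit P4@[39:42]
pos 43 'd': at 1 (fail-walked)  emit P1@[43:43]
pos 44 'b': at 23  emit P6@[43:44]
pos 45 'e': at 18 (fail-walked)
pos 46 'a': at 6 (fail-walked)

Matches: [[1,1],[2,1],[3,6],[5,1],[8,5],[12,1],[16,0],[16,7],[22,1],[23,3],[24,1],[28,0],[28,7],[29,1],[32,5],[34,1],[37,5],[42,4],[43,1],[44,6]]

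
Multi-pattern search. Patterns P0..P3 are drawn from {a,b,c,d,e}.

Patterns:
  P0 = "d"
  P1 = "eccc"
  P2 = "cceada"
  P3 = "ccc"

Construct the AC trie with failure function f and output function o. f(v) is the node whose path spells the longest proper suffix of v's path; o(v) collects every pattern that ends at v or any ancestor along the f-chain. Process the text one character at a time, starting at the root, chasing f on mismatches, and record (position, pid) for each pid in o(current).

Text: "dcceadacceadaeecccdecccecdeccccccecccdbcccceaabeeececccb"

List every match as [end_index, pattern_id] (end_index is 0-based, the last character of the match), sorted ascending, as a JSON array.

Construct AC machine:
Trie (insert patterns):
  n0 'ε': c→6 d→1 e→2
  n1 'd': ·  ←P0
  n2 'e': c→3
  n3 'ec': c→4
  n4 'ecc': c→5
  n5 'eccc': ·  ←P1
  n6 'c': c→7
  n7 'cc': c→12 e→8
  n8 'cce': a→9
  n9 'ccea': d→10
  n10 'ccead': a→11
  n11 'cceada': ·  ←P2
  n12 'ccc': ·  ←P3

BFS fail/out derivation:
  n1('d'): parent n0 fail=0; on 'd' 0 → fail=0;  out {0}∪∅={0}
  n2('e'): parent n0 fail=0; on 'e' 0 → fail=0;  out ∅∪∅=∅
  n6('c'): parent n0 fail=0; on 'c' 0 → fail=0;  out ∅∪∅=∅
  n3('ec'): parent n2 fail=0; on 'c' 0 → fail=6;  out ∅∪∅=∅
  n7('cc'): parent n6 fail=0; on 'c' 0 → fail=6;  out ∅∪∅=∅
  n4('ecc'): parent n3 fail=6; on 'c' 6 → fail=7;  out ∅∪∅=∅
  n8('cce'): parent n7 fail=6; on 'e' 6→0 → fail=2;  out ∅∪∅=∅
  n12('ccc'): parent n7 fail=6; on 'c' 6 → fail=7;  out {3}∪∅={3}
  n5('eccc'): parent n4 fail=7; on 'c' 7 → fail=12;  out {1}∪{3}={1,3}
  n9('ccea'): parent n8 fail=2; on 'a' 2→0 → fail=0;  out ∅∪∅=∅
  n10('ccead'): parent n9 fail=0; on 'd' 0 → fail=1;  out ∅∪{0}={0}
  n11('cceada'): parent n10 fail=1; on 'a' 1→0 → fail=0;  out {2}∪∅={2}

Run:
i=0 'd': node 0→1  emit P0@[0:0]
i=1 'c': node 1→6 ·f
i=2 'c': node 6→7
i=3 'e': node 7→8
i=4 'a': node 8→9
i=5 'd': node 9→10  emit P0@[5:5]
i=6 'a': node 10→11  emit P2@[1:6]
i=7 'c': node 11→6 ·f
i=8 'c': node 6→7
i=9 'e': node 7→8
i=10 'a': node 8→9
i=11 'd': node 9→10  emit P0@[11:11]
i=12 'a': node 10→11  emit P2@[7:12]
i=13 'e': node 11→2 ·f
i=14 'e': node 2→2 ·f
i=15 'c': node 2→3
i=16 'c': node 3→4
i=17 'c': node 4→5  emit P1@[14:17],P3@[15:17]
i=18 'd': node 5→1 ·f  emit P0@[18:18]
i=19 'e': node 1→2 ·f
i=20 'c': node 2→3
i=21 'c': node 3→4
i=22 'c': node 4→5  emit P1@[19:22],P3@[20:22]
i=23 'e': node 5→8 ·f
i=24 'c': node 8→3 ·f
i=25 'd': node 3→1 ·f  emit P0@[25:25]
i=26 'e': node 1→2 ·f
i=27 'c': node 2→3
i=28 'c': node 3→4
i=29 'c': node 4→5  emit P1@[26:29],P3@[27:29]
i=30 'c': node 5→12 ·f  emit P3@[28:30]
i=31 'c': node 12→12 ·f  emit P3@[29:31]
i=32 'c': node 12→12 ·f  emit P3@[30:32]
i=33 'e': node 12→8 ·f
i=34 'c': node 8→3 ·f
i=35 'c': node 3→4
i=36 'c': node 4→5  emit P1@[33:36],P3@[34:36]
i=37 'd': node 5→1 ·f  emit P0@[37:37]
i=38 'b': node 1→0 ·f
i=39 'c': node 0→6
i=40 'c': node 6→7
i=41 'c': node 7→12  emit P3@[39:41]
i=42 'c': node 12→12 ·f  emit P3@[40:42]
i=43 'e': node 12→8 ·f
i=44 'a': node 8→9
i=45 'a': node 9→0 ·f
i=46 'b': node 0→0
i=47 'e': node 0→2
i=48 'e': node 2→2 ·f
i=49 'e': node 2→2 ·f
i=50 'c': node 2→3
i=51 'e': node 3→2 ·f
i=52 'c': node 2→3
i=53 'c': node 3→4
i=54 'c': node 4→5  emit P1@[51:54],P3@[52:54]
i=55 'b': node 5→0 ·f

Matches: [[0,0],[5,0],[6,2],[11,0],[12,2],[17,1],[17,3],[18,0],[22,1],[22,3],[25,0],[29,1],[29,3],[30,3],[31,3],[32,3],[36,1],[36,3],[37,0],[41,3],[42,3],[54,1],[54,3]]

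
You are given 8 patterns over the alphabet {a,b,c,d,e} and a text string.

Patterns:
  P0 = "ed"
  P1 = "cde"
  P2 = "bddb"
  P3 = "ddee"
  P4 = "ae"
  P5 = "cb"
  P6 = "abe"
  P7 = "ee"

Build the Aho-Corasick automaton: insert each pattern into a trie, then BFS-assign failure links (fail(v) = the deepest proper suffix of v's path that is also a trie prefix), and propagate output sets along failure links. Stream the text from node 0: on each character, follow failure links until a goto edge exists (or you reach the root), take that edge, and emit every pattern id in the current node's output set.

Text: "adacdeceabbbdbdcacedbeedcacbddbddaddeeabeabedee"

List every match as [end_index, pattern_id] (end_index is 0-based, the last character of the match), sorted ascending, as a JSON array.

Construct AC machine:
Trie (insert patterns):
  0='ε' goto a→14 b→6 c→3 d→10 e→1
  1='e' goto d→2 e→19
  2='ed' goto ·  ←P0
  3='c' goto b→16 d→4
  4='cd' goto e→5
  5='cde' goto ·  ←P1
  6='b' goto d→7
  7='bd' goto d→8
  8='bdd' goto b→9
  9='bddb' goto ·  ←P2
  10='d' goto d→11
  11='dd' goto e→12
  12='dde' goto e→13
  13='ddee' goto ·  ←P3
  14='a' goto b→17 e→15
  15='ae' goto ·  ←P4
  16='cb' goto ·  ←P5
  17='ab' goto e→18
  18='abe' goto ·  ←P6
  19='ee' goto ·  ←P7

Failure links (BFS by depth):
  n1('e'): parent n0 fail=0; on 'e' 0 → fail=0;  out ∅∪∅=∅
  n3('c'): parent n0 fail=0; on 'c' 0 → fail=0;  out ∅∪∅=∅
  n6('b'): parent n0 fail=0; on 'b' 0 → fail=0;  out ∅∪∅=∅
  n10('d'): parent n0 fail=0; on 'd' 0 → fail=0;  out ∅∪∅=∅
  n14('a'): parent n0 fail=0; on 'a' 0 → fail=0;  out ∅∪∅=∅
  n2('ed'): parent n1 fail=0; on 'd' 0 → fail=10;  out {0}∪∅={0}
  n4('cd'): parent n3 fail=0; on 'd' 0 → fail=10;  out ∅∪∅=∅
  n7('bd'): parent n6 fail=0; on 'd' 0 → fail=10;  out ∅∪∅=∅
  n11('dd'): parent n10 fail=0; on 'd' 0 → fail=10;  out ∅∪∅=∅
  n15('ae'): parent n14 fail=0; on 'e' 0 → fail=1;  out {4}∪∅={4}
  n16('cb'): parent n3 fail=0; on 'b' 0 → fail=6;  out {5}∪∅={5}
  n17('ab'): parent n14 fail=0; on 'b' 0 → fail=6;  out ∅∪∅=∅
  n19('ee'): parent n1 fail=0; on 'e' 0 → fail=1;  out {7}∪∅={7}
  n5('cde'): parent n4 fail=10; on 'e' 10→0 → fail=1;  out {1}∪∅={1}
  n8('bdd'): parent n7 fail=10; on 'd' 10 → fail=11;  out ∅∪∅=∅
  n12('dde'): parent n11 fail=10; on 'e' 10→0 → fail=1;  out ∅∪∅=∅
  n18('abe'): parent n17 fail=6; on 'e' 6→0 → fail=1;  out {6}∪∅={6}
  n9('bddb'): parent n8 fail=11; on 'b' 11→10→0 → fail=6;  out {2}∪∅={2}
  n13('ddee'): parent n12 fail=1; on 'e' 1 → fail=19;  out {3}∪{7}={3,7}

Run:
pos 0 'a': at 14
pos 1 'd': at 10 (via fail)
pos 2 'a': at 14 (via fail)
pos 3 'c': at 3 (via fail)
pos 4 'd': at 4
pos 5 'e': at 5  emit P1@[3:5]
pos 6 'c': at 3 (via fail)
pos 7 'e': at 1 (via fail)
pos 8 'a': at 14 (via fail)
pos 9 'b': at 17
pos 10 'b': at 6 (via fail)
pos 11 'b': at 6 (via fail)
pos 12 'd': at 7
pos 13 'b': at 6 (via fail)
pos 14 'd': at 7
pos 15 'c': at 3 (via fail)
pos 16 'a': at 14 (via fail)
pos 17 'c': at 3 (via fail)
pos 18 'e': at 1 (via fail)
pos 19 'd': at 2  emit P0@[18:19]
pos 20 'b': at 6 (via fail)
pos 21 'e': at 1 (via fail)
pos 22 'e': at 19  emit P7@[21:22]
pos 23 'd': at 2 (via fail)  emit P0@[22:23]
pos 24 'c': at 3 (via fail)
pos 25 'a': at 14 (via fail)
pos 26 'c': at 3 (via fail)
pos 27 'b': at 16  emit P5@[26:27]
pos 28 'd': at 7 (via fail)
pos 29 'd': at 8
pos 30 'b': at 9  emit P2@[27:30]
pos 31 'd': at 7 (via fail)
pos 32 'd': at 8
pos 33 'a': at 14 (via fail)
pos 34 'd': at 10 (via fail)
pos 35 'd': at 11
pos 36 'e': at 12
pos 37 'e': at 13  emit P3@[34:37],P7@[36:37]
pos 38 'a': at 14 (via fail)
pos 39 'b': at 17
pos 40 'e': at 18  emit P6@[38:40]
pos 41 'a': at 14 (via fail)
pos 42 'b': at 17
pos 43 'e': at 18  emit P6@[41:43]
pos 44 'd': at 2 (via fail)  emit P0@[43:44]
pos 45 'e': at 1 (via fail)
pos 46 'e': at 19  emit P7@[45:46]

Result: [[5,1],[19,0],[22,7],[23,0],[27,5],[30,2],[37,3],[37,7],[40,6],[43,6],[44,0],[46,7]]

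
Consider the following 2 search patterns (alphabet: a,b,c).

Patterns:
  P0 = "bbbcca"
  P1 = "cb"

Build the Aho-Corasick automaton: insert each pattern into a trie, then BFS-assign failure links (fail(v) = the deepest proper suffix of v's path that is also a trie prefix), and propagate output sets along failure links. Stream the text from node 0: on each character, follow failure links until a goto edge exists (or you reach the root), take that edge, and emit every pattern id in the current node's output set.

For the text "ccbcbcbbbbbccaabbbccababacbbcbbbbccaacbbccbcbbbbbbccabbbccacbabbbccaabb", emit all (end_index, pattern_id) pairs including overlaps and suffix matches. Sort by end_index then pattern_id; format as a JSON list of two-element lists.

Build automaton:
Trie nodes:
  n0 'ε': b→1 c→7
  n1 'b': b→2
  n2 'bb': b→3
  n3 'bbb': c→4
  n4 'bbbc': c→5
  n5 'bbbcc': a→6
  n6 'bbbcca': ·  ←P0
  n7 'c': b→8
  n8 'cb': ·  ←P1

BFS fail/out derivation:
  fail(1) 'b': from fail(0)=0 chase 'b': 0 ⇒ 0;  out=∅∪out(0)=∅
  fail(7) 'c': from fail(0)=0 chase 'c': 0 ⇒ 0;  out=∅∪out(0)=∅
  fail(2) 'bb': from fail(1)=0 chase 'b': 0 ⇒ 1;  out=∅∪out(1)=∅
  fail(8) 'cb': from fail(7)=0 chase 'b': 0 ⇒ 1;  out={1}∪out(1)={1}
  fail(3) 'bbb': from fail(2)=1 chase 'b': 1 ⇒ 2;  out=∅∪out(2)=∅
  fail(4) 'bbbc': from fail(3)=2 chase 'c': 2→1→0 ⇒ 7;  out=∅∪out(7)=∅
  fail(5) 'bbbcc': from fail(4)=7 chase 'c': 7→0 ⇒ 7;  out=∅∪out(7)=∅
  fail(6) 'bbbcca': from fail(5)=7 chase 'a': 7→0 ⇒ 0;  out={0}∪out(0)={0}

Scan:
[0] read 'c'  n0⇒n7
[1] read 'c'  n7⇒n7 (via fail)
[2] read 'b'  n7⇒n8  → match P1@[1:2]
[3] read 'c'  n8⇒n7 (via fail)
[4] read 'b'  n7⇒n8  → match P1@[3:4]
[5] read 'c'  n8⇒n7 (via fail)
[6] read 'b'  n7⇒n8  → match P1@[5:6]
[7] read 'b'  n8⇒n2 (via fail)
[8] read 'b'  n2⇒n3
[9] read 'b'  n3⇒n3 (via fail)
[10] read 'b'  n3⇒n3 (via fail)
[11] read 'c'  n3⇒n4
[12] read 'c'  n4⇒n5
[13] read 'a'  n5⇒n6  → match P0@[8:13]
[14] read 'a'  n6⇒n0 (via fail)
[15] read 'b'  n0⇒n1
[16] read 'b'  n1⇒n2
[17] read 'b'  n2⇒n3
[18] read 'c'  n3⇒n4
[19] read 'c'  n4⇒n5
[20] read 'a'  n5⇒n6  → match P0@[15:20]
[21] read 'b'  n6⇒n1 (via fail)
[22] read 'a'  n1⇒n0 (via fail)
[23] read 'b'  n0⇒n1
[24] read 'a'  n1⇒n0 (via fail)
[25] read 'c'  n0⇒n7
[26] read 'b'  n7⇒n8  → match P1@[25:26]
[27] read 'b'  n8⇒n2 (via fail)
[28] read 'c'  n2⇒n7 (via fail)
[29] read 'b'  n7⇒n8  → match P1@[28:29]
[30] read 'b'  n8⇒n2 (via fail)
[31] read 'b'  n2⇒n3
[32] read 'b'  n3⇒n3 (via fail)
[33] read 'c'  n3⇒n4
[34] read 'c'  n4⇒n5
[35] read 'a'  n5⇒n6  → match P0@[30:35]
[36] read 'a'  n6⇒n0 (via fail)
[37] read 'c'  n0⇒n7
[38] read 'b'  n7⇒n8  → match P1@[37:38]
[39] read 'b'  n8⇒n2 (via fail)
[40] read 'c'  n2⇒n7 (via fail)
[41] read 'c'  n7⇒n7 (via fail)
[42] read 'b'  n7⇒n8  → match P1@[41:42]
[43] read 'c'  n8⇒n7 (via fail)
[44] read 'b'  n7⇒n8  → match P1@[43:44]
[45] read 'b'  n8⇒n2 (via fail)
[46] read 'b'  n2⇒n3
[47] read 'b'  n3⇒n3 (via fail)
[48] read 'b'  n3⇒n3 (via fail)
[49] read 'b'  n3⇒n3 (via fail)
[50] read 'c'  n3⇒n4
[51] read 'c'  n4⇒n5
[52] read 'a'  n5⇒n6  → match P0@[47:52]
[53] read 'b'  n6⇒n1 (via fail)
[54] read 'b'  n1⇒n2
[55] read 'b'  n2⇒n3
[56] read 'c'  n3⇒n4
[57] read 'c'  n4⇒n5
[58] read 'a'  n5⇒n6  → match P0@[53:58]
[59] read 'c'  n6⇒n7 (via fail)
[60] read 'b'  n7⇒n8  → match P1@[59:60]
[61] read 'a'  n8⇒n0 (via fail)
[62] read 'b'  n0⇒n1
[63] read 'b'  n1⇒n2
[64] read 'b'  n2⇒n3
[65] read 'c'  n3⇒n4
[66] read 'c'  n4⇒n5
[67] read 'a'  n5⇒n6  → match P0@[62:67]
[68] read 'a'  n6⇒n0 (via fail)
[69] read 'b'  n0⇒n1
[70] read 'b'  n1⇒n2

Matches: [[2,1],[4,1],[6,1],[13,0],[20,0],[26,1],[29,1],[35,0],[38,1],[42,1],[44,1],[52,0],[58,0],[60,1],[67,0]]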